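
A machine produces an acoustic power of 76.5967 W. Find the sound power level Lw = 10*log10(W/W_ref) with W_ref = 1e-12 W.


W / W_ref = 76.5967 / 1e-12 = 7.65967e+13
Lw = 10 * log10(7.65967e+13) = 138.84 dB


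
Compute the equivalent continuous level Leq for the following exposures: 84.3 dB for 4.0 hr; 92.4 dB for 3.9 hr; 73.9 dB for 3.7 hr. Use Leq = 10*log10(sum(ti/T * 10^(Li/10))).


T_total = 4.0 + 3.9 + 3.7 = 11.6 hr
(4.0/11.6) * 10^(84.3/10) = 9.28115e+07
(3.9/11.6) * 10^(92.4/10) = 5.84261e+08
(3.7/11.6) * 10^(73.9/10) = 7.82967e+06
Sum = 9.28115e+07 + 5.84261e+08 + 7.82967e+06 = 6.84902e+08
Leq = 10*log10(6.84902e+08) = 88.356 dB


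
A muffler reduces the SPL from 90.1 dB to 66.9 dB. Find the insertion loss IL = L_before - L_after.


Insertion loss = SPL without muffler - SPL with muffler
IL = 90.1 - 66.9 = 23.2 dB


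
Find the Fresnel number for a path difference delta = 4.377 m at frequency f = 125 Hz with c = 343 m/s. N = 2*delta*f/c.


N = 2*delta*f/c = 2*delta/lambda, where lambda = c/f
lambda = 343 / 125 = 2.744 m
N = 2 * 4.377 / 2.744 = 3.1902


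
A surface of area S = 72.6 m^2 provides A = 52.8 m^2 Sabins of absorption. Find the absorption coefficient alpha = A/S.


Absorption coefficient = absorbed power / incident power
alpha = A / S = 52.8 / 72.6 = 0.72727


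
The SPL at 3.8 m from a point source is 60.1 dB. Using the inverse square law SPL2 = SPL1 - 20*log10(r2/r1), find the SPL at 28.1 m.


r2/r1 = 28.1/3.8 = 7.39474
Correction = 20*log10(7.39474) = 17.3785 dB
SPL2 = 60.1 - 17.3785 = 42.722 dB


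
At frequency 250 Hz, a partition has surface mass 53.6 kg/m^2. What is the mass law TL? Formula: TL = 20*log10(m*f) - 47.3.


m * f = 53.6 * 250 = 13400
20*log10(13400) = 82.5421 dB
TL = 82.5421 - 47.3 = 35.242 dB


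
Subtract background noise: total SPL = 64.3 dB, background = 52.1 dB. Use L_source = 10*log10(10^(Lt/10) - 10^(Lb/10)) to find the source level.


10^(64.3/10) = 2.69153e+06
10^(52.1/10) = 162181
Difference = 2.69153e+06 - 162181 = 2.52935e+06
L_source = 10*log10(2.52935e+06) = 64.03 dB


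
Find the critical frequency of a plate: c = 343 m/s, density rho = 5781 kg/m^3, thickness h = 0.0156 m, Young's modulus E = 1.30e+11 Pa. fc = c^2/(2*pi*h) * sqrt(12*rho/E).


12*rho/E = 12*5781/1.30e+11 = 5.33631e-07
sqrt(12*rho/E) = sqrt(5.33631e-07) = 0.000730501
c^2/(2*pi*h) = 343^2/(2*pi*0.0156) = 1.20028e+06
fc = 1.20028e+06 * 0.000730501 = 876.81 Hz


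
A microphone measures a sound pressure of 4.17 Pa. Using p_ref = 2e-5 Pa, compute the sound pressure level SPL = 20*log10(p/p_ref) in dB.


p / p_ref = 4.17 / 2e-5 = 208500
SPL = 20 * log10(208500) = 106.38 dB


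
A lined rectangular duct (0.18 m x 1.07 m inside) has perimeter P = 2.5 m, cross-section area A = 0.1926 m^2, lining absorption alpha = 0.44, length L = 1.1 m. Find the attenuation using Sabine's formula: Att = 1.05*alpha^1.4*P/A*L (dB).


alpha^1.4 = 0.44^1.4 = 0.316835
Attenuation rate = 1.05 * alpha^1.4 * P / A
= 1.05 * 0.316835 * 2.5 / 0.1926 = 4.31823 dB/m
Total Att = 4.31823 * 1.1 = 4.7501 dB


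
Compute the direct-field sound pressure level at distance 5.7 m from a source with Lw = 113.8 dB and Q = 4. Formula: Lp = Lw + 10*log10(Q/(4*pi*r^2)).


4*pi*r^2 = 4*pi*5.7^2 = 408.281 m^2
Q / (4*pi*r^2) = 4 / 408.281 = 0.00979717
Lp = 113.8 + 10*log10(0.00979717) = 93.711 dB


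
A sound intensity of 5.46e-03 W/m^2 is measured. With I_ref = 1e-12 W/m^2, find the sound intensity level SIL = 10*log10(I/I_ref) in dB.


I / I_ref = 5.46e-03 / 1e-12 = 5.46e+09
SIL = 10 * log10(5.46e+09) = 97.372 dB


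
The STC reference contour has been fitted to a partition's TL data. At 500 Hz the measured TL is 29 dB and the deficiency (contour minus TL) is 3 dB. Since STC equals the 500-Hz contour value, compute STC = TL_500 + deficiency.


By ASTM E413, STC = value of the fitted reference contour at 500 Hz.
Contour value at 500 Hz = TL_500 + deficiency = 29 + 3 = 32
STC = 32


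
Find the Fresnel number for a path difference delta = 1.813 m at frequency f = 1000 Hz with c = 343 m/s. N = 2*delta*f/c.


N = 2*delta*f/c = 2*delta/lambda, where lambda = c/f
lambda = 343 / 1000 = 0.343 m
N = 2 * 1.813 / 0.343 = 10.571


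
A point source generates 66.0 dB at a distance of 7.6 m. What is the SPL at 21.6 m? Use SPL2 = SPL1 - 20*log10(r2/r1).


r2/r1 = 21.6/7.6 = 2.84211
Correction = 20*log10(2.84211) = 9.07282 dB
SPL2 = 66.0 - 9.07282 = 56.927 dB


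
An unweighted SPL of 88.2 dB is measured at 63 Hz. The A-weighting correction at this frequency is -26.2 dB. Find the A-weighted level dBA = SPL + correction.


A-weighting table: 63 Hz -> -26.2 dB correction
SPL_A = SPL + correction = 88.2 + (-26.2) = 62 dBA


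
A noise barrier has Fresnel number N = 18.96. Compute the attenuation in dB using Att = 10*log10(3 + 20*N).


3 + 20*N = 3 + 20*18.96 = 382.2
Att = 10*log10(382.2) = 25.823 dB


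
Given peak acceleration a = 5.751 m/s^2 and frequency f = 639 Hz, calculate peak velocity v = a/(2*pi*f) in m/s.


omega = 2*pi*f = 2*pi*639 = 4014.96 rad/s
v = a / omega = 5.751 / 4014.96 = 0.0014324 m/s


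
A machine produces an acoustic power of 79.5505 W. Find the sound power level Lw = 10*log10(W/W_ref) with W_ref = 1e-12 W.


W / W_ref = 79.5505 / 1e-12 = 7.95505e+13
Lw = 10 * log10(7.95505e+13) = 139.01 dB


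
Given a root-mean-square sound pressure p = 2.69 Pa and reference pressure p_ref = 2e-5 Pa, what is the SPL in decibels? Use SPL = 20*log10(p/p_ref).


p / p_ref = 2.69 / 2e-5 = 134500
SPL = 20 * log10(134500) = 102.57 dB


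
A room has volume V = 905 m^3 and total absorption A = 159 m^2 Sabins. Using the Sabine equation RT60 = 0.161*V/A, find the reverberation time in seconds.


RT60 = 0.161 * 905 / 159 = 0.91638 s


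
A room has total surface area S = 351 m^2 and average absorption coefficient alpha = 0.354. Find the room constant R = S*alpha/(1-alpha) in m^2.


R = 351 * 0.354 / (1 - 0.354) = 192.34 m^2


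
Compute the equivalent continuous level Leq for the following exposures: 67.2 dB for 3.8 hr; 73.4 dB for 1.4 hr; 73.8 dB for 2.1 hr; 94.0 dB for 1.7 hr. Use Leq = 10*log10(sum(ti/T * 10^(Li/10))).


T_total = 3.8 + 1.4 + 2.1 + 1.7 = 9.0 hr
(3.8/9.0) * 10^(67.2/10) = 2.21585e+06
(1.4/9.0) * 10^(73.4/10) = 3.40318e+06
(2.1/9.0) * 10^(73.8/10) = 5.59728e+06
(1.7/9.0) * 10^(94.0/10) = 4.74467e+08
Sum = 2.21585e+06 + 3.40318e+06 + 5.59728e+06 + 4.74467e+08 = 4.85683e+08
Leq = 10*log10(4.85683e+08) = 86.864 dB


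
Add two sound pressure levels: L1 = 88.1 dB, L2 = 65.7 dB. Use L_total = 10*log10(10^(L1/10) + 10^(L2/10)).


10^(88.1/10) = 6.45654e+08
10^(65.7/10) = 3.71535e+06
Sum = 6.45654e+08 + 3.71535e+06 = 6.49369e+08
L_total = 10*log10(6.49369e+08) = 88.125 dB


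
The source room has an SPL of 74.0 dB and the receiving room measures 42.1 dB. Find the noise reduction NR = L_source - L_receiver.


NR = L_source - L_receiver (difference between source and receiving room levels)
NR = 74.0 - 42.1 = 31.9 dB


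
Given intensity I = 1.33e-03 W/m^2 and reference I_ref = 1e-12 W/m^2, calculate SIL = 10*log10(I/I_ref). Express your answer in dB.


I / I_ref = 1.33e-03 / 1e-12 = 1.33e+09
SIL = 10 * log10(1.33e+09) = 91.239 dB


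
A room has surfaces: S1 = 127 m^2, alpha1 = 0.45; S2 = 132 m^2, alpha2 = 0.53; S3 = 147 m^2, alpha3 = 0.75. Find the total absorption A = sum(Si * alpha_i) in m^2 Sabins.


127 * 0.45 = 57.15
132 * 0.53 = 69.96
147 * 0.75 = 110.25
A_total = 57.15 + 69.96 + 110.25 = 237.36 m^2


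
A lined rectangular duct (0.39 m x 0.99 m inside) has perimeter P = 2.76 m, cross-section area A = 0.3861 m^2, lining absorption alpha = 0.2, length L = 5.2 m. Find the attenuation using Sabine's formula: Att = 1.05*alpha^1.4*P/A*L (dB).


alpha^1.4 = 0.2^1.4 = 0.105061
Attenuation rate = 1.05 * alpha^1.4 * P / A
= 1.05 * 0.105061 * 2.76 / 0.3861 = 0.78857 dB/m
Total Att = 0.78857 * 5.2 = 4.1006 dB


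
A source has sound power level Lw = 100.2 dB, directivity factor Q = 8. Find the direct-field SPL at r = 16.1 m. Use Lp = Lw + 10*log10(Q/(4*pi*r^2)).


4*pi*r^2 = 4*pi*16.1^2 = 3257.33 m^2
Q / (4*pi*r^2) = 8 / 3257.33 = 0.002456
Lp = 100.2 + 10*log10(0.002456) = 74.102 dB


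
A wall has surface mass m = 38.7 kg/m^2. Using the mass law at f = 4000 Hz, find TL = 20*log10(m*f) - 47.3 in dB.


m * f = 38.7 * 4000 = 154800
20*log10(154800) = 103.795 dB
TL = 103.795 - 47.3 = 56.495 dB


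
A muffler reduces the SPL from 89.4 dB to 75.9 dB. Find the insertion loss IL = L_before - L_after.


Insertion loss = SPL without muffler - SPL with muffler
IL = 89.4 - 75.9 = 13.5 dB


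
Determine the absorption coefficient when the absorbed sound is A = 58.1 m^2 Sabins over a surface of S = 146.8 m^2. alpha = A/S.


Absorption coefficient = absorbed power / incident power
alpha = A / S = 58.1 / 146.8 = 0.39578


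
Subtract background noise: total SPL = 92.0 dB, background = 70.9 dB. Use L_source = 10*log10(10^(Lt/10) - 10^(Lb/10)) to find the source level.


10^(92.0/10) = 1.58489e+09
10^(70.9/10) = 1.23027e+07
Difference = 1.58489e+09 - 1.23027e+07 = 1.57259e+09
L_source = 10*log10(1.57259e+09) = 91.966 dB


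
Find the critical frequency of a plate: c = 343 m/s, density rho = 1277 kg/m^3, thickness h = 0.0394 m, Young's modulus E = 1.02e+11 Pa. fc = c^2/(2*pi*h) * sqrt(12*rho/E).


12*rho/E = 12*1277/1.02e+11 = 1.50235e-07
sqrt(12*rho/E) = sqrt(1.50235e-07) = 0.000387602
c^2/(2*pi*h) = 343^2/(2*pi*0.0394) = 475239
fc = 475239 * 0.000387602 = 184.2 Hz


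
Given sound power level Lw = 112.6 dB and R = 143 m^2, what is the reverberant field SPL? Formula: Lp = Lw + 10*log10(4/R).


4/R = 4/143 = 0.027972
Lp = 112.6 + 10*log10(0.027972) = 97.067 dB


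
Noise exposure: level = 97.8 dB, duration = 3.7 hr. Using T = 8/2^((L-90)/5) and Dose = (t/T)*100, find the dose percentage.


T_allowed = 8 / 2^((97.8 - 90)/5) = 2.71321 hr
Dose = 3.7 / 2.71321 * 100 = 136.37 %


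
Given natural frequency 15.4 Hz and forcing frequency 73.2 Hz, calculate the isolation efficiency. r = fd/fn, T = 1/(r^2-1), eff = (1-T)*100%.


r = 73.2 / 15.4 = 4.75325
r^2 - 1 = 4.75325^2 - 1 = 21.5934
T = 1/21.5934 = 0.0463104
Efficiency = (1 - 0.0463104)*100 = 95.369 %


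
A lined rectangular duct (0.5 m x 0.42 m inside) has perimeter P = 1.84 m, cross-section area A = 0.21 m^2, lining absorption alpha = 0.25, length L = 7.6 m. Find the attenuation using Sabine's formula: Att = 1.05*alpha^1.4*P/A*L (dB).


alpha^1.4 = 0.25^1.4 = 0.143587
Attenuation rate = 1.05 * alpha^1.4 * P / A
= 1.05 * 0.143587 * 1.84 / 0.21 = 1.321 dB/m
Total Att = 1.321 * 7.6 = 10.04 dB


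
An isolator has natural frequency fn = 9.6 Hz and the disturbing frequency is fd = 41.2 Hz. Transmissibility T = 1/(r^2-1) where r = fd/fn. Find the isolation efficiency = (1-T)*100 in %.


r = 41.2 / 9.6 = 4.29167
r^2 - 1 = 4.29167^2 - 1 = 17.4184
T = 1/17.4184 = 0.0574106
Efficiency = (1 - 0.0574106)*100 = 94.259 %


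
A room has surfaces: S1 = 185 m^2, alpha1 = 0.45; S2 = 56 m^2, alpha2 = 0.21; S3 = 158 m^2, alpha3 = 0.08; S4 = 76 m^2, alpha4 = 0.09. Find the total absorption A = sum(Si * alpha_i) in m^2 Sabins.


185 * 0.45 = 83.25
56 * 0.21 = 11.76
158 * 0.08 = 12.64
76 * 0.09 = 6.84
A_total = 83.25 + 11.76 + 12.64 + 6.84 = 114.49 m^2


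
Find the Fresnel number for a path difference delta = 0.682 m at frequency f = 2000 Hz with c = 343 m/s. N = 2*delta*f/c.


N = 2*delta*f/c = 2*delta/lambda, where lambda = c/f
lambda = 343 / 2000 = 0.1715 m
N = 2 * 0.682 / 0.1715 = 7.9534


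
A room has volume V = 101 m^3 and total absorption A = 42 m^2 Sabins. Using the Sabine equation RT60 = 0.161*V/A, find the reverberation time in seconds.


RT60 = 0.161 * 101 / 42 = 0.38717 s


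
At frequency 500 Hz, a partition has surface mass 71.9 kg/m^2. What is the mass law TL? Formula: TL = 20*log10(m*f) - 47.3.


m * f = 71.9 * 500 = 35950
20*log10(35950) = 91.114 dB
TL = 91.114 - 47.3 = 43.814 dB


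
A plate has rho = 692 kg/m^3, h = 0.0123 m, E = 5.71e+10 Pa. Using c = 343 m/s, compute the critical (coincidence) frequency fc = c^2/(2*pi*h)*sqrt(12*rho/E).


12*rho/E = 12*692/5.71e+10 = 1.45429e-07
sqrt(12*rho/E) = sqrt(1.45429e-07) = 0.000381352
c^2/(2*pi*h) = 343^2/(2*pi*0.0123) = 1.52231e+06
fc = 1.52231e+06 * 0.000381352 = 580.54 Hz


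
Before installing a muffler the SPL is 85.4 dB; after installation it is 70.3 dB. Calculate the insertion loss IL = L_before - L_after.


Insertion loss = SPL without muffler - SPL with muffler
IL = 85.4 - 70.3 = 15.1 dB


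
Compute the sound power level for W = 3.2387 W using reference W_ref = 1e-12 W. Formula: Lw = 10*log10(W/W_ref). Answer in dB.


W / W_ref = 3.2387 / 1e-12 = 3.2387e+12
Lw = 10 * log10(3.2387e+12) = 125.1 dB


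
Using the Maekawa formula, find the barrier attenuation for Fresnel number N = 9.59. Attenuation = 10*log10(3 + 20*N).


3 + 20*N = 3 + 20*9.59 = 194.8
Att = 10*log10(194.8) = 22.896 dB


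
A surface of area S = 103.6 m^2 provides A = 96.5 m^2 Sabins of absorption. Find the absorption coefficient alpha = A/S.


Absorption coefficient = absorbed power / incident power
alpha = A / S = 96.5 / 103.6 = 0.93147


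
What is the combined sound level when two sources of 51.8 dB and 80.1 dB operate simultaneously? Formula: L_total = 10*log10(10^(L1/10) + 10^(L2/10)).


10^(51.8/10) = 151356
10^(80.1/10) = 1.02329e+08
Sum = 151356 + 1.02329e+08 = 1.0248e+08
L_total = 10*log10(1.0248e+08) = 80.106 dB


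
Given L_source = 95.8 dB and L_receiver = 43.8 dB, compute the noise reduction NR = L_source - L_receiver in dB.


NR = L_source - L_receiver (difference between source and receiving room levels)
NR = 95.8 - 43.8 = 52 dB


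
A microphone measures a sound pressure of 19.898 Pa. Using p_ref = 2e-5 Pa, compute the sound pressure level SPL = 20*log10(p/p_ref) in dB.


p / p_ref = 19.898 / 2e-5 = 994900
SPL = 20 * log10(994900) = 119.96 dB


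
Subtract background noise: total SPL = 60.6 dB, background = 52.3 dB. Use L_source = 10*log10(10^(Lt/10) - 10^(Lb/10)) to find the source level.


10^(60.6/10) = 1.14815e+06
10^(52.3/10) = 169824
Difference = 1.14815e+06 - 169824 = 978326
L_source = 10*log10(978326) = 59.905 dB


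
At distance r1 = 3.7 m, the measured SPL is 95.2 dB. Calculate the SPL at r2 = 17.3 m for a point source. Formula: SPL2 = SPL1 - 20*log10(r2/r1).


r2/r1 = 17.3/3.7 = 4.67568
Correction = 20*log10(4.67568) = 13.3969 dB
SPL2 = 95.2 - 13.3969 = 81.803 dB


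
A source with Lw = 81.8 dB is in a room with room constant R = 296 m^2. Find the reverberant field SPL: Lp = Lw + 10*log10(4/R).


4/R = 4/296 = 0.0135135
Lp = 81.8 + 10*log10(0.0135135) = 63.108 dB


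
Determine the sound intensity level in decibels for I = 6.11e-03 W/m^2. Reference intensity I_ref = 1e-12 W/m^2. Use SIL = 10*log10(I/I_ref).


I / I_ref = 6.11e-03 / 1e-12 = 6.11e+09
SIL = 10 * log10(6.11e+09) = 97.86 dB


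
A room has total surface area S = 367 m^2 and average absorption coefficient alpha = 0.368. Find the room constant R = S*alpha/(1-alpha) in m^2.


R = 367 * 0.368 / (1 - 0.368) = 213.7 m^2


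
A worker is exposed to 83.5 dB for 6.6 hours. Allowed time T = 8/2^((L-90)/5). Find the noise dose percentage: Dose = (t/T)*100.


T_allowed = 8 / 2^((83.5 - 90)/5) = 19.6983 hr
Dose = 6.6 / 19.6983 * 100 = 33.505 %


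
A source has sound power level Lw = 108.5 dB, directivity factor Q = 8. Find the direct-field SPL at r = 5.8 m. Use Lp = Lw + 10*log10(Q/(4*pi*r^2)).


4*pi*r^2 = 4*pi*5.8^2 = 422.733 m^2
Q / (4*pi*r^2) = 8 / 422.733 = 0.0189245
Lp = 108.5 + 10*log10(0.0189245) = 91.27 dB


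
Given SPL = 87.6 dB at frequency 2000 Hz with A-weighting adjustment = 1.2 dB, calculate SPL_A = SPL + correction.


A-weighting table: 2000 Hz -> 1.2 dB correction
SPL_A = SPL + correction = 87.6 + (1.2) = 88.8 dBA


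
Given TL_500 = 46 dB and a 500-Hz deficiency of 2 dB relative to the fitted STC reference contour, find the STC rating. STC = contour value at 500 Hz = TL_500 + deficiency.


By ASTM E413, STC = value of the fitted reference contour at 500 Hz.
Contour value at 500 Hz = TL_500 + deficiency = 46 + 2 = 48
STC = 48


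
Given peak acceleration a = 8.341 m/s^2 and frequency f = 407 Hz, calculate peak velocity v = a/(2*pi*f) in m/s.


omega = 2*pi*f = 2*pi*407 = 2557.26 rad/s
v = a / omega = 8.341 / 2557.26 = 0.0032617 m/s


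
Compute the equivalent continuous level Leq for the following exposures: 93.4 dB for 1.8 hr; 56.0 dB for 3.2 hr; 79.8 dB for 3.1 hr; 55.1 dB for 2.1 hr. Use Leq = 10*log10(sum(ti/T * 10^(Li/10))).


T_total = 1.8 + 3.2 + 3.1 + 2.1 = 10.2 hr
(1.8/10.2) * 10^(93.4/10) = 3.86076e+08
(3.2/10.2) * 10^(56.0/10) = 124896
(3.1/10.2) * 10^(79.8/10) = 2.90243e+07
(2.1/10.2) * 10^(55.1/10) = 66622.2
Sum = 3.86076e+08 + 124896 + 2.90243e+07 + 66622.2 = 4.15292e+08
Leq = 10*log10(4.15292e+08) = 86.184 dB


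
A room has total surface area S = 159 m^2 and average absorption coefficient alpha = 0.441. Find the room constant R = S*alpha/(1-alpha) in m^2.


R = 159 * 0.441 / (1 - 0.441) = 125.44 m^2


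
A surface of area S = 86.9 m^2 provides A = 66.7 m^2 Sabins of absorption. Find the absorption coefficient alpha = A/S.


Absorption coefficient = absorbed power / incident power
alpha = A / S = 66.7 / 86.9 = 0.76755


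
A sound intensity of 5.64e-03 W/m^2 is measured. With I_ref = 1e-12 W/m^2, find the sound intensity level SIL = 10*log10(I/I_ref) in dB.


I / I_ref = 5.64e-03 / 1e-12 = 5.64e+09
SIL = 10 * log10(5.64e+09) = 97.513 dB


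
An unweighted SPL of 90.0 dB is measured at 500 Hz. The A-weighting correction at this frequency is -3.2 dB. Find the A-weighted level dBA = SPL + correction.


A-weighting table: 500 Hz -> -3.2 dB correction
SPL_A = SPL + correction = 90.0 + (-3.2) = 86.8 dBA


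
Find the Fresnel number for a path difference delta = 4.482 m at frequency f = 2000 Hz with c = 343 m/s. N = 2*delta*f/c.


N = 2*delta*f/c = 2*delta/lambda, where lambda = c/f
lambda = 343 / 2000 = 0.1715 m
N = 2 * 4.482 / 0.1715 = 52.268


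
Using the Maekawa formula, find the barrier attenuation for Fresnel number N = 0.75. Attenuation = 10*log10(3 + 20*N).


3 + 20*N = 3 + 20*0.75 = 18
Att = 10*log10(18) = 12.553 dB


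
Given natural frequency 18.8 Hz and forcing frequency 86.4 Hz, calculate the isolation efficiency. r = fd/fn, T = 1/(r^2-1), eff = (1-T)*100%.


r = 86.4 / 18.8 = 4.59574
r^2 - 1 = 4.59574^2 - 1 = 20.1208
T = 1/20.1208 = 0.0496998
Efficiency = (1 - 0.0496998)*100 = 95.03 %


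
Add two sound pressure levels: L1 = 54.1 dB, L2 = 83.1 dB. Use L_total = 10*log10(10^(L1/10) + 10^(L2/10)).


10^(54.1/10) = 257040
10^(83.1/10) = 2.04174e+08
Sum = 257040 + 2.04174e+08 = 2.04431e+08
L_total = 10*log10(2.04431e+08) = 83.105 dB


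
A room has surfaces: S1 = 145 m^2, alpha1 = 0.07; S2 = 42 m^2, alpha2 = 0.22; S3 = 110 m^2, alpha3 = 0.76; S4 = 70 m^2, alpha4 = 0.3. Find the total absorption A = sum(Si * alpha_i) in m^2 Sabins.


145 * 0.07 = 10.15
42 * 0.22 = 9.24
110 * 0.76 = 83.6
70 * 0.3 = 21
A_total = 10.15 + 9.24 + 83.6 + 21 = 123.99 m^2


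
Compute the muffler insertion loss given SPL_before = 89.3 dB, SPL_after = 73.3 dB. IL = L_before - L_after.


Insertion loss = SPL without muffler - SPL with muffler
IL = 89.3 - 73.3 = 16 dB


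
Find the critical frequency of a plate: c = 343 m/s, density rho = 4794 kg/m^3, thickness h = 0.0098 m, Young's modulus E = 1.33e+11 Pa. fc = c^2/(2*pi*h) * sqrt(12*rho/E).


12*rho/E = 12*4794/1.33e+11 = 4.32541e-07
sqrt(12*rho/E) = sqrt(4.32541e-07) = 0.000657678
c^2/(2*pi*h) = 343^2/(2*pi*0.0098) = 1.91066e+06
fc = 1.91066e+06 * 0.000657678 = 1256.6 Hz


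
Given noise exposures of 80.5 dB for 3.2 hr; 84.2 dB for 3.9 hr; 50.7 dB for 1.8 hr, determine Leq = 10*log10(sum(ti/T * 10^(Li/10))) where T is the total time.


T_total = 3.2 + 3.9 + 1.8 = 8.9 hr
(3.2/8.9) * 10^(80.5/10) = 4.03422e+07
(3.9/8.9) * 10^(84.2/10) = 1.15259e+08
(1.8/8.9) * 10^(50.7/10) = 23762
Sum = 4.03422e+07 + 1.15259e+08 + 23762 = 1.55625e+08
Leq = 10*log10(1.55625e+08) = 81.921 dB


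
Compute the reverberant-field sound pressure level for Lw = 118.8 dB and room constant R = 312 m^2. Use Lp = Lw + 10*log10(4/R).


4/R = 4/312 = 0.0128205
Lp = 118.8 + 10*log10(0.0128205) = 99.879 dB


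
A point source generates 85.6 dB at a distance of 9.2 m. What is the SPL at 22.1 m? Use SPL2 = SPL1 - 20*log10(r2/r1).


r2/r1 = 22.1/9.2 = 2.40217
Correction = 20*log10(2.40217) = 7.61207 dB
SPL2 = 85.6 - 7.61207 = 77.988 dB


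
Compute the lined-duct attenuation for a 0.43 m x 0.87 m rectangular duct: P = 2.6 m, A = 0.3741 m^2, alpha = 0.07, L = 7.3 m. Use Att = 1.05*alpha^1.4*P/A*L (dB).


alpha^1.4 = 0.07^1.4 = 0.0241622
Attenuation rate = 1.05 * alpha^1.4 * P / A
= 1.05 * 0.0241622 * 2.6 / 0.3741 = 0.176324 dB/m
Total Att = 0.176324 * 7.3 = 1.2872 dB


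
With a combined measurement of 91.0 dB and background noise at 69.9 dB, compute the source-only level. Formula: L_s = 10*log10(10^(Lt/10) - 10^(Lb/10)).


10^(91.0/10) = 1.25893e+09
10^(69.9/10) = 9.77237e+06
Difference = 1.25893e+09 - 9.77237e+06 = 1.24916e+09
L_source = 10*log10(1.24916e+09) = 90.966 dB


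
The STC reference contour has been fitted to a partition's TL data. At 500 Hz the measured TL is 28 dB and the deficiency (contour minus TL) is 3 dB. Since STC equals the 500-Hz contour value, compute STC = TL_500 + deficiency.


By ASTM E413, STC = value of the fitted reference contour at 500 Hz.
Contour value at 500 Hz = TL_500 + deficiency = 28 + 3 = 31
STC = 31


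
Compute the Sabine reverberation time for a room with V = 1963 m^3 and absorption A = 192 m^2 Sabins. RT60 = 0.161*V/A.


RT60 = 0.161 * 1963 / 192 = 1.6461 s


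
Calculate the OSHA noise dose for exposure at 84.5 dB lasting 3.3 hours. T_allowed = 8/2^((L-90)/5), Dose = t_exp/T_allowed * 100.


T_allowed = 8 / 2^((84.5 - 90)/5) = 17.1484 hr
Dose = 3.3 / 17.1484 * 100 = 19.244 %


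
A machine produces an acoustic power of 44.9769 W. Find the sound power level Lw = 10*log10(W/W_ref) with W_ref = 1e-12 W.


W / W_ref = 44.9769 / 1e-12 = 4.49769e+13
Lw = 10 * log10(4.49769e+13) = 136.53 dB


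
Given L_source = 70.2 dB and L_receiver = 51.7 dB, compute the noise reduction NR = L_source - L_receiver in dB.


NR = L_source - L_receiver (difference between source and receiving room levels)
NR = 70.2 - 51.7 = 18.5 dB


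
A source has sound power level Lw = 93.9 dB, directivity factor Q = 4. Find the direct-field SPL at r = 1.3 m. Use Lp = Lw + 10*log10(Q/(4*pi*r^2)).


4*pi*r^2 = 4*pi*1.3^2 = 21.2372 m^2
Q / (4*pi*r^2) = 4 / 21.2372 = 0.188349
Lp = 93.9 + 10*log10(0.188349) = 86.65 dB


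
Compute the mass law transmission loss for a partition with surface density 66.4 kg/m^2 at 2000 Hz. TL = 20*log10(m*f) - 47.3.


m * f = 66.4 * 2000 = 132800
20*log10(132800) = 102.464 dB
TL = 102.464 - 47.3 = 55.164 dB


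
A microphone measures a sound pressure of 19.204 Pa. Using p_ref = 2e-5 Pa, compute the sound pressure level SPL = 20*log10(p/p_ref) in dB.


p / p_ref = 19.204 / 2e-5 = 960200
SPL = 20 * log10(960200) = 119.65 dB


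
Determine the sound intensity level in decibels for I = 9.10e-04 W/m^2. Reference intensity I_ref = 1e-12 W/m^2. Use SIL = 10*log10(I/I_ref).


I / I_ref = 9.10e-04 / 1e-12 = 9.1e+08
SIL = 10 * log10(9.1e+08) = 89.59 dB


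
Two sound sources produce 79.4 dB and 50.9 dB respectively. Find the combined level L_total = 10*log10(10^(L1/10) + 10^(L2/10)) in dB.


10^(79.4/10) = 8.70964e+07
10^(50.9/10) = 123027
Sum = 8.70964e+07 + 123027 = 8.72194e+07
L_total = 10*log10(8.72194e+07) = 79.406 dB


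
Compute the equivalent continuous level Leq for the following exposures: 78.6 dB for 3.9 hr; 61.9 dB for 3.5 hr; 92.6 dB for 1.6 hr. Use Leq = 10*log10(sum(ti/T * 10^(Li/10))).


T_total = 3.9 + 3.5 + 1.6 = 9.0 hr
(3.9/9.0) * 10^(78.6/10) = 3.13922e+07
(3.5/9.0) * 10^(61.9/10) = 602318
(1.6/9.0) * 10^(92.6/10) = 3.23502e+08
Sum = 3.13922e+07 + 602318 + 3.23502e+08 = 3.55497e+08
Leq = 10*log10(3.55497e+08) = 85.508 dB


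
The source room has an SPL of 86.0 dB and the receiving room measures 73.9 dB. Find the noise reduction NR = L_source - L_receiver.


NR = L_source - L_receiver (difference between source and receiving room levels)
NR = 86.0 - 73.9 = 12.1 dB


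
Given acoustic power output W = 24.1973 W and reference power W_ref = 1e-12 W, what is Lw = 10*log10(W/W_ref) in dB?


W / W_ref = 24.1973 / 1e-12 = 2.41973e+13
Lw = 10 * log10(2.41973e+13) = 133.84 dB


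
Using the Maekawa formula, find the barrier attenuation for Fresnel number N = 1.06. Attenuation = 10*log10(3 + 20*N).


3 + 20*N = 3 + 20*1.06 = 24.2
Att = 10*log10(24.2) = 13.838 dB


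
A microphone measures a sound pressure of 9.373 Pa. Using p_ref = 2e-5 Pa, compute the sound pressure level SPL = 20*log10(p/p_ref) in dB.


p / p_ref = 9.373 / 2e-5 = 468650
SPL = 20 * log10(468650) = 113.42 dB


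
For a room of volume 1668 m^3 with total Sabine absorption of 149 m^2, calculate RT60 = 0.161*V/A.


RT60 = 0.161 * 1668 / 149 = 1.8023 s


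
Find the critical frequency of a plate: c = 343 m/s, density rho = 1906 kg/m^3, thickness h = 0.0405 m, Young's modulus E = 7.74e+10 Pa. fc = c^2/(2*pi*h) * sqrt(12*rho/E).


12*rho/E = 12*1906/7.74e+10 = 2.95504e-07
sqrt(12*rho/E) = sqrt(2.95504e-07) = 0.000543603
c^2/(2*pi*h) = 343^2/(2*pi*0.0405) = 462331
fc = 462331 * 0.000543603 = 251.32 Hz


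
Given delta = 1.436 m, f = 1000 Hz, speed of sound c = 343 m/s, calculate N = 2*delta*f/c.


N = 2*delta*f/c = 2*delta/lambda, where lambda = c/f
lambda = 343 / 1000 = 0.343 m
N = 2 * 1.436 / 0.343 = 8.3732


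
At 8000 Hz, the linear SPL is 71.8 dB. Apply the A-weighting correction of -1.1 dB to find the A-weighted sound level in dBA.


A-weighting table: 8000 Hz -> -1.1 dB correction
SPL_A = SPL + correction = 71.8 + (-1.1) = 70.7 dBA


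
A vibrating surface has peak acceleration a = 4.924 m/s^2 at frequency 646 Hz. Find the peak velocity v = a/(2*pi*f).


omega = 2*pi*f = 2*pi*646 = 4058.94 rad/s
v = a / omega = 4.924 / 4058.94 = 0.0012131 m/s


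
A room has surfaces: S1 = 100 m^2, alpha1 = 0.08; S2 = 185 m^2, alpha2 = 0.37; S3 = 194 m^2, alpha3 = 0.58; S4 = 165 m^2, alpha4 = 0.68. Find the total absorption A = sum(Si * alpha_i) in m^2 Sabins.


100 * 0.08 = 8
185 * 0.37 = 68.45
194 * 0.58 = 112.52
165 * 0.68 = 112.2
A_total = 8 + 68.45 + 112.52 + 112.2 = 301.17 m^2


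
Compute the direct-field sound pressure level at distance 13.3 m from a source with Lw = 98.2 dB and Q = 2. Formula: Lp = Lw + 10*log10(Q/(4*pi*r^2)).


4*pi*r^2 = 4*pi*13.3^2 = 2222.87 m^2
Q / (4*pi*r^2) = 2 / 2222.87 = 0.000899738
Lp = 98.2 + 10*log10(0.000899738) = 67.741 dB


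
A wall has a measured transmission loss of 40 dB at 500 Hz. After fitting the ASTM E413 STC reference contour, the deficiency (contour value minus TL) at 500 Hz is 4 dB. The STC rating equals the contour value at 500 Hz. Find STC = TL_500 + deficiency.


By ASTM E413, STC = value of the fitted reference contour at 500 Hz.
Contour value at 500 Hz = TL_500 + deficiency = 40 + 4 = 44
STC = 44


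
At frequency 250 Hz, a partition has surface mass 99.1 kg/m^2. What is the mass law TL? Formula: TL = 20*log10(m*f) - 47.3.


m * f = 99.1 * 250 = 24775
20*log10(24775) = 87.8803 dB
TL = 87.8803 - 47.3 = 40.58 dB


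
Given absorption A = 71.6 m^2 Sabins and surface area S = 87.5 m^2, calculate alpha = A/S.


Absorption coefficient = absorbed power / incident power
alpha = A / S = 71.6 / 87.5 = 0.81829


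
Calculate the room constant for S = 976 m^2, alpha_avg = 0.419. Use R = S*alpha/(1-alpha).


R = 976 * 0.419 / (1 - 0.419) = 703.86 m^2


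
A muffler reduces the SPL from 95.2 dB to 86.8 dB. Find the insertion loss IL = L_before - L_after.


Insertion loss = SPL without muffler - SPL with muffler
IL = 95.2 - 86.8 = 8.4 dB


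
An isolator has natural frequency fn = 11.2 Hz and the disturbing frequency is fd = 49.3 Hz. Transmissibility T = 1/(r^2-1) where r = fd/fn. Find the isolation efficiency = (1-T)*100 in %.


r = 49.3 / 11.2 = 4.40179
r^2 - 1 = 4.40179^2 - 1 = 18.3758
T = 1/18.3758 = 0.0544194
Efficiency = (1 - 0.0544194)*100 = 94.558 %


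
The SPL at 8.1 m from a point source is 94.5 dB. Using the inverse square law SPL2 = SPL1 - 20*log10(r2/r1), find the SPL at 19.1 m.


r2/r1 = 19.1/8.1 = 2.35802
Correction = 20*log10(2.35802) = 7.45095 dB
SPL2 = 94.5 - 7.45095 = 87.049 dB


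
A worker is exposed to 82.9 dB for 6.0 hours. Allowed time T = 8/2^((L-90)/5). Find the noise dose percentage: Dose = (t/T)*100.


T_allowed = 8 / 2^((82.9 - 90)/5) = 21.4068 hr
Dose = 6.0 / 21.4068 * 100 = 28.028 %


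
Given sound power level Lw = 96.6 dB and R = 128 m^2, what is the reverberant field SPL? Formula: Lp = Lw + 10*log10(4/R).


4/R = 4/128 = 0.03125
Lp = 96.6 + 10*log10(0.03125) = 81.549 dB


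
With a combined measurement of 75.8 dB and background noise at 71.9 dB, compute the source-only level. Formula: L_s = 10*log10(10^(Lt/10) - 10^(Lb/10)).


10^(75.8/10) = 3.80189e+07
10^(71.9/10) = 1.54882e+07
Difference = 3.80189e+07 - 1.54882e+07 = 2.25307e+07
L_source = 10*log10(2.25307e+07) = 73.528 dB


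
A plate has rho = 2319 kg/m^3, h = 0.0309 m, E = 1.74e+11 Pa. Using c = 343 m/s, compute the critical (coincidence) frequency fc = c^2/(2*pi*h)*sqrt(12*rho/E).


12*rho/E = 12*2319/1.74e+11 = 1.59931e-07
sqrt(12*rho/E) = sqrt(1.59931e-07) = 0.000399914
c^2/(2*pi*h) = 343^2/(2*pi*0.0309) = 605968
fc = 605968 * 0.000399914 = 242.34 Hz


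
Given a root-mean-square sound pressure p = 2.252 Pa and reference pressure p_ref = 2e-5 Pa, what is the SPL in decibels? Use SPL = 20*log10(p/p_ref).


p / p_ref = 2.252 / 2e-5 = 112600
SPL = 20 * log10(112600) = 101.03 dB


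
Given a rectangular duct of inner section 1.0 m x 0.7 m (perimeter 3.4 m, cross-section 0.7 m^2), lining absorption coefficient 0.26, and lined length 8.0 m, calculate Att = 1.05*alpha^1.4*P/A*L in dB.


alpha^1.4 = 0.26^1.4 = 0.151692
Attenuation rate = 1.05 * alpha^1.4 * P / A
= 1.05 * 0.151692 * 3.4 / 0.7 = 0.773629 dB/m
Total Att = 0.773629 * 8.0 = 6.189 dB


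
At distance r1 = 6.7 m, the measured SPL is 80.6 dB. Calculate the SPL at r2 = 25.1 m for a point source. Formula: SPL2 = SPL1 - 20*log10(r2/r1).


r2/r1 = 25.1/6.7 = 3.74627
Correction = 20*log10(3.74627) = 11.472 dB
SPL2 = 80.6 - 11.472 = 69.128 dB


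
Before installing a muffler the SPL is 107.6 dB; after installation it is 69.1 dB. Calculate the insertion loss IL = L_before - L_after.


Insertion loss = SPL without muffler - SPL with muffler
IL = 107.6 - 69.1 = 38.5 dB


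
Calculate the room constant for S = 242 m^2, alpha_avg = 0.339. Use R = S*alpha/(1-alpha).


R = 242 * 0.339 / (1 - 0.339) = 124.11 m^2


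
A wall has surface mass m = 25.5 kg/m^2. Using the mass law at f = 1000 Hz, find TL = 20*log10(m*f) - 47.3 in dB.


m * f = 25.5 * 1000 = 25500
20*log10(25500) = 88.1308 dB
TL = 88.1308 - 47.3 = 40.831 dB


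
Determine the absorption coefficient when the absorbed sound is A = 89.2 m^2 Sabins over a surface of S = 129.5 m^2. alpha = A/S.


Absorption coefficient = absorbed power / incident power
alpha = A / S = 89.2 / 129.5 = 0.6888


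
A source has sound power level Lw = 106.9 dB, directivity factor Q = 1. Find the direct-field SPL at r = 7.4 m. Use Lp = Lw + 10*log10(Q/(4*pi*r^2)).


4*pi*r^2 = 4*pi*7.4^2 = 688.134 m^2
Q / (4*pi*r^2) = 1 / 688.134 = 0.00145321
Lp = 106.9 + 10*log10(0.00145321) = 78.523 dB


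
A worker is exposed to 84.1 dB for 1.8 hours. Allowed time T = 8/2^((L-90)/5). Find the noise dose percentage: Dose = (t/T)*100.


T_allowed = 8 / 2^((84.1 - 90)/5) = 18.1261 hr
Dose = 1.8 / 18.1261 * 100 = 9.9304 %


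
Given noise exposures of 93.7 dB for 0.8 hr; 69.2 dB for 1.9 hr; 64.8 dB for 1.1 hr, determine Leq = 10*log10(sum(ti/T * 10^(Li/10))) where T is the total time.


T_total = 0.8 + 1.9 + 1.1 = 3.8 hr
(0.8/3.8) * 10^(93.7/10) = 4.93522e+08
(1.9/3.8) * 10^(69.2/10) = 4.15882e+06
(1.1/3.8) * 10^(64.8/10) = 874197
Sum = 4.93522e+08 + 4.15882e+06 + 874197 = 4.98555e+08
Leq = 10*log10(4.98555e+08) = 86.977 dB


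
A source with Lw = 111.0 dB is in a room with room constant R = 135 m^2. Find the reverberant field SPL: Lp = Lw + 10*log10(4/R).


4/R = 4/135 = 0.0296296
Lp = 111.0 + 10*log10(0.0296296) = 95.717 dB


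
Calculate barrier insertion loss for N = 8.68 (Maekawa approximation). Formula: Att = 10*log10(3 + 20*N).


3 + 20*N = 3 + 20*8.68 = 176.6
Att = 10*log10(176.6) = 22.47 dB


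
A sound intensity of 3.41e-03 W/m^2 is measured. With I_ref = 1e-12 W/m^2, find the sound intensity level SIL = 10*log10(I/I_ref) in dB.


I / I_ref = 3.41e-03 / 1e-12 = 3.41e+09
SIL = 10 * log10(3.41e+09) = 95.328 dB


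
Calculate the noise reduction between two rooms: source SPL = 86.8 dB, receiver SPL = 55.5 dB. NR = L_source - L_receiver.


NR = L_source - L_receiver (difference between source and receiving room levels)
NR = 86.8 - 55.5 = 31.3 dB


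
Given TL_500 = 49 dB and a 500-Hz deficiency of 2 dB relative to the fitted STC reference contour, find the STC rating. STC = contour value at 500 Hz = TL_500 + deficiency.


By ASTM E413, STC = value of the fitted reference contour at 500 Hz.
Contour value at 500 Hz = TL_500 + deficiency = 49 + 2 = 51
STC = 51


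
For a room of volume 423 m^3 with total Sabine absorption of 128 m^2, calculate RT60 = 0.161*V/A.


RT60 = 0.161 * 423 / 128 = 0.53205 s


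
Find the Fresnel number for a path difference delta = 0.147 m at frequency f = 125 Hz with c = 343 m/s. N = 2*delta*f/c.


N = 2*delta*f/c = 2*delta/lambda, where lambda = c/f
lambda = 343 / 125 = 2.744 m
N = 2 * 0.147 / 2.744 = 0.10714


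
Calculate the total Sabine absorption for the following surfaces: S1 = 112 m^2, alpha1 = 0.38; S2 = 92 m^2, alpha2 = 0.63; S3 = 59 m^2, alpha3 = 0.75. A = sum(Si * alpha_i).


112 * 0.38 = 42.56
92 * 0.63 = 57.96
59 * 0.75 = 44.25
A_total = 42.56 + 57.96 + 44.25 = 144.77 m^2


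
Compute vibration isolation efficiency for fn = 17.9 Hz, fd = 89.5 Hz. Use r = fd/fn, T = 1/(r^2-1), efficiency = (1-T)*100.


r = 89.5 / 17.9 = 5
r^2 - 1 = 5^2 - 1 = 24
T = 1/24 = 0.0416667
Efficiency = (1 - 0.0416667)*100 = 95.833 %


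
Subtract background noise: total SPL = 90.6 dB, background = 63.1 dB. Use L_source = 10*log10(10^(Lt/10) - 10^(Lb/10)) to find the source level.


10^(90.6/10) = 1.14815e+09
10^(63.1/10) = 2.04174e+06
Difference = 1.14815e+09 - 2.04174e+06 = 1.14611e+09
L_source = 10*log10(1.14611e+09) = 90.592 dB


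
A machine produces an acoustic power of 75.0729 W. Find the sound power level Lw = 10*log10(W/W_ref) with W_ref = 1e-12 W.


W / W_ref = 75.0729 / 1e-12 = 7.50729e+13
Lw = 10 * log10(7.50729e+13) = 138.75 dB


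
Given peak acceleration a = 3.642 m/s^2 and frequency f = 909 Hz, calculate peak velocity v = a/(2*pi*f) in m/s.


omega = 2*pi*f = 2*pi*909 = 5711.42 rad/s
v = a / omega = 3.642 / 5711.42 = 0.00063767 m/s


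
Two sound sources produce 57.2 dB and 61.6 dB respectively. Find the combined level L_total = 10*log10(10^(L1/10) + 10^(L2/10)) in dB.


10^(57.2/10) = 524807
10^(61.6/10) = 1.44544e+06
Sum = 524807 + 1.44544e+06 = 1.97025e+06
L_total = 10*log10(1.97025e+06) = 62.945 dB


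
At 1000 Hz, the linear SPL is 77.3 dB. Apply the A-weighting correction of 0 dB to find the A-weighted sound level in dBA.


A-weighting table: 1000 Hz -> 0 dB correction
SPL_A = SPL + correction = 77.3 + (0) = 77.3 dBA


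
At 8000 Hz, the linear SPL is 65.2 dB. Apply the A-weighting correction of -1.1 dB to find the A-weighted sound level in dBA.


A-weighting table: 8000 Hz -> -1.1 dB correction
SPL_A = SPL + correction = 65.2 + (-1.1) = 64.1 dBA


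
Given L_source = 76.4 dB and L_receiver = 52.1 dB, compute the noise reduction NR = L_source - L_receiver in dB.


NR = L_source - L_receiver (difference between source and receiving room levels)
NR = 76.4 - 52.1 = 24.3 dB


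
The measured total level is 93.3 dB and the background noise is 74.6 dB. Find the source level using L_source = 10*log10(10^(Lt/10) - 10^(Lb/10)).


10^(93.3/10) = 2.13796e+09
10^(74.6/10) = 2.88403e+07
Difference = 2.13796e+09 - 2.88403e+07 = 2.10912e+09
L_source = 10*log10(2.10912e+09) = 93.241 dB


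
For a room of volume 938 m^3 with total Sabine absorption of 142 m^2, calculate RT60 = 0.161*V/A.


RT60 = 0.161 * 938 / 142 = 1.0635 s


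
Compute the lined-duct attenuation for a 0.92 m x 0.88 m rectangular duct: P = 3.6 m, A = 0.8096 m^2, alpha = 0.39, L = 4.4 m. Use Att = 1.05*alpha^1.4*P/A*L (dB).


alpha^1.4 = 0.39^1.4 = 0.267603
Attenuation rate = 1.05 * alpha^1.4 * P / A
= 1.05 * 0.267603 * 3.6 / 0.8096 = 1.24943 dB/m
Total Att = 1.24943 * 4.4 = 5.4975 dB


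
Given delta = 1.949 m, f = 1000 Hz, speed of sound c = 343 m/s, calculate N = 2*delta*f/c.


N = 2*delta*f/c = 2*delta/lambda, where lambda = c/f
lambda = 343 / 1000 = 0.343 m
N = 2 * 1.949 / 0.343 = 11.364


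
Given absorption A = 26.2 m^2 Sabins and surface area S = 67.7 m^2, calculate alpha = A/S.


Absorption coefficient = absorbed power / incident power
alpha = A / S = 26.2 / 67.7 = 0.387


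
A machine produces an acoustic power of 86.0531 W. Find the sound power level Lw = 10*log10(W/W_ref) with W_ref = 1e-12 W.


W / W_ref = 86.0531 / 1e-12 = 8.60531e+13
Lw = 10 * log10(8.60531e+13) = 139.35 dB


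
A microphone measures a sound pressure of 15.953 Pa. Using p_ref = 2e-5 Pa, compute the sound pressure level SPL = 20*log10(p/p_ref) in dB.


p / p_ref = 15.953 / 2e-5 = 797650
SPL = 20 * log10(797650) = 118.04 dB


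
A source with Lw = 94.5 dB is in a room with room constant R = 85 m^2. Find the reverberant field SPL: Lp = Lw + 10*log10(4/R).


4/R = 4/85 = 0.0470588
Lp = 94.5 + 10*log10(0.0470588) = 81.226 dB


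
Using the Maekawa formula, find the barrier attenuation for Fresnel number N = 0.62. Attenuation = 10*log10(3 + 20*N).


3 + 20*N = 3 + 20*0.62 = 15.4
Att = 10*log10(15.4) = 11.875 dB


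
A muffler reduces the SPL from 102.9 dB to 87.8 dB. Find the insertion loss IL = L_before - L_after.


Insertion loss = SPL without muffler - SPL with muffler
IL = 102.9 - 87.8 = 15.1 dB


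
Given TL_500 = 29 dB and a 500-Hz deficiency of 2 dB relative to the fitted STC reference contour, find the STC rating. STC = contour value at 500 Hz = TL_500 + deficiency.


By ASTM E413, STC = value of the fitted reference contour at 500 Hz.
Contour value at 500 Hz = TL_500 + deficiency = 29 + 2 = 31
STC = 31


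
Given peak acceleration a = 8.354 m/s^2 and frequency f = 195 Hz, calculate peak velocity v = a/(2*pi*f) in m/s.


omega = 2*pi*f = 2*pi*195 = 1225.22 rad/s
v = a / omega = 8.354 / 1225.22 = 0.0068184 m/s


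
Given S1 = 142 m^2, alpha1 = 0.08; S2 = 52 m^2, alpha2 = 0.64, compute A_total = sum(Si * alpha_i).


142 * 0.08 = 11.36
52 * 0.64 = 33.28
A_total = 11.36 + 33.28 = 44.64 m^2


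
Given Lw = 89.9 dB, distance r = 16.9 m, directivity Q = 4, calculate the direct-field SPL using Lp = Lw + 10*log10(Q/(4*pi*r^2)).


4*pi*r^2 = 4*pi*16.9^2 = 3589.08 m^2
Q / (4*pi*r^2) = 4 / 3589.08 = 0.00111449
Lp = 89.9 + 10*log10(0.00111449) = 60.371 dB


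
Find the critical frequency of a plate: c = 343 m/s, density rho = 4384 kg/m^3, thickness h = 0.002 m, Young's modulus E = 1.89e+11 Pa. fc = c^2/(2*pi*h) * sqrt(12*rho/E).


12*rho/E = 12*4384/1.89e+11 = 2.78349e-07
sqrt(12*rho/E) = sqrt(2.78349e-07) = 0.000527588
c^2/(2*pi*h) = 343^2/(2*pi*0.002) = 9.36221e+06
fc = 9.36221e+06 * 0.000527588 = 4939.4 Hz
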